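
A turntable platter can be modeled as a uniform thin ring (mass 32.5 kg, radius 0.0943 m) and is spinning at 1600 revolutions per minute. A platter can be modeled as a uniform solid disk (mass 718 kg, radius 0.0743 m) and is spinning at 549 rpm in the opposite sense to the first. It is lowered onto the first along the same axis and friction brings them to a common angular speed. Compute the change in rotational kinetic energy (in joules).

ΔKE ≈ -6390 J

No external torque acts about the common axis, so total angular momentum is conserved.
Moments of inertia: I_A = (32.5)(0.0943)² = 0.2890 kg·m²; I_B = ½(718)(0.0743)² = 1.982 kg·m².
Taking A's sense as positive: L = (0.2890)(1600) − (1.982)(549) = -625.6 kg·m²·rpm.
Combined I = 0.2890 + 1.982 = 2.271 kg·m².
ω_f = L / I = -625.6 / 2.271 = -275.5 rpm.
KE_i = ½ΣIω² = 7332 J; KE_f = ½(2.271)(28.85)² = 945.1 J.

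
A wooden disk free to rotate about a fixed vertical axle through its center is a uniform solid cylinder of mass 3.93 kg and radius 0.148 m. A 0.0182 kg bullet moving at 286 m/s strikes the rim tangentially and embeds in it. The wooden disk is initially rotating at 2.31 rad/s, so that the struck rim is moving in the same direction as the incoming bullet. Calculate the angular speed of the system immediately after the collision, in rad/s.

The axle reaction passes through the axle and exerts no torque about it; angular momentum about the axle is conserved through the impact.
I_p = ½(3.93)(0.148)² = 0.04304 kg·m². Taking the sense of the bullet's angular momentum as positive, L_{bullet} = m v R = (0.0182)(286)(0.148) = 0.7704 kg·m²/s.
L_i = +I_p ω_p + m v R = +(0.04304)(2.31) + 0.7704 = 0.8698 kg·m²/s.
After sticking, I_f = I_p + m R² = 0.04304 + (0.0182)(0.148)² = 0.04344 kg·m².
ω_f = L_i / I_f = 0.8698 / 0.04344 = 20.02 rad/s.

|ω_f| ≈ 20.0 rad/s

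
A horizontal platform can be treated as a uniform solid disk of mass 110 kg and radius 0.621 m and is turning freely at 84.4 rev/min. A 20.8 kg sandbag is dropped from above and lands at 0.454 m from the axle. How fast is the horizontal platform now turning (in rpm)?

The added mass arrives with no angular momentum about the axle, and any external torque about the axle is negligible, so the system's angular momentum is conserved.
I_p = ½(110)(0.621)² = 21.21 kg·m².
Added inertia Σmr² = (20.8)(0.454)² = 4.287 kg·m²; I_f = 21.21 + 4.287 = 25.50 kg·m².
ω_f = I_p ω_i / I_f = (21.21)(84.4) / 25.50 = 70.21 rpm.

ω_f ≈ 70.2 rpm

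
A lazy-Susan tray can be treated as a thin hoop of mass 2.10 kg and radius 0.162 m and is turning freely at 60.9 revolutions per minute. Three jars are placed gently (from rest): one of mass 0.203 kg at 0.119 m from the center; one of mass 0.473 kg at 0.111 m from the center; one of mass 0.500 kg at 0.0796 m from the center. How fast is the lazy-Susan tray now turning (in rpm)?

ω_f ≈ 50.1 rpm

The added mass arrives with no angular momentum about the center, and any external torque about the center is negligible, so the system's angular momentum is conserved.
I_p = (2.10)(0.162)² = 0.05511 kg·m².
Added inertia Σmr² = (0.203)(0.119)² + (0.473)(0.111)² + (0.500)(0.0796)² = 0.01187 kg·m²; I_f = 0.05511 + 0.01187 = 0.06698 kg·m².
ω_f = I_p ω_i / I_f = (0.05511)(60.9) / 0.06698 = 50.11 rpm.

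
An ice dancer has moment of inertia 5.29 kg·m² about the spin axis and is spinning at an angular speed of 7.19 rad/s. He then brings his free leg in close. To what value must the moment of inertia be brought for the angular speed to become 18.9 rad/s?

I₂ ≈ 2.01 kg·m²

No external torque acts about the spin axis, so angular momentum is conserved.
I₂ = I₁ω₁ / ω₂ = (5.29)(7.19) / (18.9) = 2.012 kg·m².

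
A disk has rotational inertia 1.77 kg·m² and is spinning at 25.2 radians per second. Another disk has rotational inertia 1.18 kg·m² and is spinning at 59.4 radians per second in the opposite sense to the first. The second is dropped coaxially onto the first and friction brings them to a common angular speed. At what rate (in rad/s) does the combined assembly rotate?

|ω_f| ≈ 8.64 rad/s

No external torque acts about the common axis, so total angular momentum is conserved.
Taking A's sense as positive: L = (1.770)(25.2) − (1.180)(59.4) = -25.49 kg·m²·rad/s.
Combined I = 1.770 + 1.180 = 2.950 kg·m².
ω_f = L / I = -25.49 / 2.950 = -8.640 rad/s.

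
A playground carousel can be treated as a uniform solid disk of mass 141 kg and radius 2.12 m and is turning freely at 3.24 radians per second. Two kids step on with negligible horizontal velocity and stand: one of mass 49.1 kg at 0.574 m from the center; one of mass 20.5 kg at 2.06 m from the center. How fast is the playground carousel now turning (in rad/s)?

ω_f ≈ 2.44 rad/s

No external torque acts about the center; L_before = L_after.
I_p = ½(141)(2.12)² = 316.9 kg·m².
Added inertia Σmr² = (49.1)(0.574)² + (20.5)(2.06)² = 103.2 kg·m²; I_f = 316.9 + 103.2 = 420.0 kg·m².
ω_f = I_p ω_i / I_f = (316.9)(3.24) / 420.0 = 2.444 rad/s.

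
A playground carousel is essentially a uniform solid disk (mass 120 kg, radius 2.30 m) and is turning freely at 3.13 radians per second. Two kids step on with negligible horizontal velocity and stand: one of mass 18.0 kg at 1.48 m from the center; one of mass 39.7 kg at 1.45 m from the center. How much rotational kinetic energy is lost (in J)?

energy lost ≈ 434 J

No external torque acts about the center; L_before = L_after.
I_p = ½(120)(2.30)² = 317.4 kg·m².
Added inertia Σmr² = (18.0)(1.48)² + (39.7)(1.45)² = 122.9 kg·m²; I_f = 317.4 + 122.9 = 440.3 kg·m².
ω_f = I_p ω_i / I_f = (317.4)(3.13) / 440.3 = 2.256 rad/s.
KE_i = ½(317.4)(3.130 rad/s)² = 1555 J; KE_f = ½(440.3)(2.256)² = 1121 J.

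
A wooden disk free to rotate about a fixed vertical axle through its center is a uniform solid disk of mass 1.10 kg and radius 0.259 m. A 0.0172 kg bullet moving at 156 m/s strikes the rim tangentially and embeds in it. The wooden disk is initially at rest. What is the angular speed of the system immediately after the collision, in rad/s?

|ω_f| ≈ 18.3 rad/s

The axle reaction passes through the axle and exerts no torque about it; angular momentum about the axle is conserved through the impact.
I_p = ½(1.10)(0.259)² = 0.03689 kg·m². Taking the sense of the bullet's angular momentum as positive, L_{bullet} = m v R = (0.0172)(156)(0.259) = 0.6949 kg·m²/s.
L_i = 0 + 0.6949 = 0.6949 kg·m²/s.
After sticking, I_f = I_p + m R² = 0.03689 + (0.0172)(0.259)² = 0.03805 kg·m².
ω_f = L_i / I_f = 0.6949 / 0.03805 = 18.26 rad/s.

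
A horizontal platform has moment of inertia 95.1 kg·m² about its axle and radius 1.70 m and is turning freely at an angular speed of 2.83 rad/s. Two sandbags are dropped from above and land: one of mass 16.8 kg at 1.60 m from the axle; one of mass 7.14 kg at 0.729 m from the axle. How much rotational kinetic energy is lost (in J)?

The added mass arrives with no angular momentum about the axle, and any external torque about the axle is negligible, so the system's angular momentum is conserved.
Added inertia Σmr² = (16.8)(1.60)² + (7.14)(0.729)² = 46.80 kg·m²; I_f = 95.10 + 46.80 = 141.9 kg·m².
ω_f = I_p ω_i / I_f = (95.10)(2.83) / 141.9 = 1.897 rad/s.
KE_i = ½(95.10)(2.830 rad/s)² = 380.8 J; KE_f = ½(141.9)(1.897)² = 255.2 J.

energy lost ≈ 126 J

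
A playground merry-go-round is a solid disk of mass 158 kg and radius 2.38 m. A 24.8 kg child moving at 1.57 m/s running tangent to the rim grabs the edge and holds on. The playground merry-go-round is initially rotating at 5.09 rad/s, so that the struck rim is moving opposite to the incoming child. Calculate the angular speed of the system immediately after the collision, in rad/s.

|ω_f| ≈ 3.72 rad/s

About the axle the impulsive forces during the collision are internal, so angular momentum about that axis is conserved.
I_p = ½(158)(2.38)² = 447.5 kg·m². Taking the sense of the child's angular momentum as positive, L_{child} = m v R = (24.8)(1.57)(2.38) = 92.67 kg·m²/s.
L_i = −I_p ω_p + m v R = −(447.5)(5.09) + 92.67 = -2185 kg·m²/s.
After sticking, I_f = I_p + m R² = 447.5 + (24.8)(2.38)² = 588.0 kg·m².
ω_f = L_i / I_f = -2185 / 588.0 = -3.716 rad/s.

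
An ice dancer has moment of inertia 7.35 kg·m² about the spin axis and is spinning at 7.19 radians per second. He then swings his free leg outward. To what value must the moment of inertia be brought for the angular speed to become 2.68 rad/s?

Angular momentum about the spin axis is conserved since the torque about it is zero.
I₂ = I₁ω₁ / ω₂ = (7.35)(7.19) / (2.68) = 19.72 kg·m².

I₂ ≈ 19.7 kg·m²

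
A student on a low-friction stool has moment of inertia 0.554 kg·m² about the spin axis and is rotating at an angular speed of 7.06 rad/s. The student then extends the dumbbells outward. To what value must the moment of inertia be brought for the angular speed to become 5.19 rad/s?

No external torque acts about the spin axis, so angular momentum is conserved.
I₂ = I₁ω₁ / ω₂ = (0.554)(7.06) / (5.19) = 0.7536 kg·m².

I₂ ≈ 0.754 kg·m²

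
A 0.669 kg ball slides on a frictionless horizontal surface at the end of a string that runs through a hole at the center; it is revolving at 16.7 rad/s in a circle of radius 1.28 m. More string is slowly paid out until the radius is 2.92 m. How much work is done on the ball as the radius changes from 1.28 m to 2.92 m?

W ≈ -123 J

The constraining force is radial, so m r² ω about the center is conserved.
ω₂ = ω₁ (r₁/r₂)² = (16.7)(1.28/2.92)² = 3.209 rad/s.
W = ΔKE = ½m(v₂² − v₁²) = -123.5 J.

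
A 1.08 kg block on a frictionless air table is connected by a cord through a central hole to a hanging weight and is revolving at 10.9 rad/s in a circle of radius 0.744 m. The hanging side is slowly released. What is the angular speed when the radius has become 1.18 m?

No torque about the axis ⇒ m r₁² ω₁ = m r₂² ω₂.
ω₂ = ω₁ (r₁/r₂)² = (10.9)(0.744/1.18)² = 4.333 rad/s.

ω₂ ≈ 4.33 rad/s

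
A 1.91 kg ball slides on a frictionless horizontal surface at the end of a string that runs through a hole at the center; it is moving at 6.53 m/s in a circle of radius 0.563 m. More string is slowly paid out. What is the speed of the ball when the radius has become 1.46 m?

Central (radial) force ⇒ zero torque about the center ⇒ m v r is constant.
v₂ = v₁ r₁ / r₂ = (6.53)(0.563) / (1.46) = 2.518 m/s.

v₂ ≈ 2.52 m/s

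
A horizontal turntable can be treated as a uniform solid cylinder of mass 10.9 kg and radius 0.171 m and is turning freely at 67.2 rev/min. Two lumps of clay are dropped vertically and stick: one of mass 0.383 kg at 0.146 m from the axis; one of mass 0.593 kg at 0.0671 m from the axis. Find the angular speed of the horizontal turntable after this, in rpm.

ω_f ≈ 62.9 rpm

No external torque acts about the axis; L_before = L_after.
I_p = ½(10.9)(0.171)² = 0.1594 kg·m².
Added inertia Σmr² = (0.383)(0.146)² + (0.593)(0.0671)² = 0.01083 kg·m²; I_f = 0.1594 + 0.01083 = 0.1702 kg·m².
ω_f = I_p ω_i / I_f = (0.1594)(67.2) / 0.1702 = 62.92 rpm.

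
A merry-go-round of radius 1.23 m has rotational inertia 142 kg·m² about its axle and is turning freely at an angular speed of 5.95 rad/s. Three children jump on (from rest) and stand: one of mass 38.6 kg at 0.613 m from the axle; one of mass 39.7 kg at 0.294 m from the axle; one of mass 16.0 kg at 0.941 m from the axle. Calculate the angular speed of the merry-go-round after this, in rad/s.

The added mass arrives with no angular momentum about the axle, and any external torque about the axle is negligible, so the system's angular momentum is conserved.
Added inertia Σmr² = (38.6)(0.613)² + (39.7)(0.294)² + (16.0)(0.941)² = 32.10 kg·m²; I_f = 142.0 + 32.10 = 174.1 kg·m².
ω_f = I_p ω_i / I_f = (142.0)(5.95) / 174.1 = 4.853 rad/s.

ω_f ≈ 4.85 rad/s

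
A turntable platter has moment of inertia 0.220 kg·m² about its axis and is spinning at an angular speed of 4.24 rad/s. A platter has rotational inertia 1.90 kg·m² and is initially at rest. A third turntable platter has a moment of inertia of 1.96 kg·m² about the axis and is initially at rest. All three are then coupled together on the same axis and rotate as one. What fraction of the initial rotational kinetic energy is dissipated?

The coupling torques are internal; angular momentum about the shared axis is conserved.
Taking A's sense as positive: L = (0.2200)(4.24) = 0.9328 kg·m²·rad/s.
Combined I = 0.2200 + 1.900 + 1.960 = 4.080 kg·m².
ω_f = L / I = 0.9328 / 4.080 = 0.2286 rad/s.
KE_i = ½ΣIω² = 1.978 J; KE_f = ½(4.080)(0.2286)² = 0.1066 J.
Fraction dissipated = (KE_i − KE_f)/KE_i = 0.9461.

fraction ≈ 0.946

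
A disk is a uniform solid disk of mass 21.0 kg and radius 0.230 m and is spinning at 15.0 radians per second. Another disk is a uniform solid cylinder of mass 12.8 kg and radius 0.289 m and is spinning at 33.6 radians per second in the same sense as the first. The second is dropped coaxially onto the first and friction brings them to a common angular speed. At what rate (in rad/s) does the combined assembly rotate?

|ω_f| ≈ 24.1 rad/s

No external torque acts about the common axis, so total angular momentum is conserved.
Moments of inertia: I_A = ½(21.0)(0.230)² = 0.5554 kg·m²; I_B = ½(12.8)(0.289)² = 0.5345 kg·m².
Taking A's sense as positive: L = (0.5554)(15.0) + (0.5345)(33.6) = 26.29 kg·m²·rad/s.
Combined I = 0.5554 + 0.5345 = 1.090 kg·m².
ω_f = L / I = 26.29 / 1.090 = 24.12 rad/s.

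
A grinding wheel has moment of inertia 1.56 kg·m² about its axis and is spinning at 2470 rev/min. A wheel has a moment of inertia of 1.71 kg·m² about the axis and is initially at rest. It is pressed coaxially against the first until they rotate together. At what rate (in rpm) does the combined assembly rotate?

|ω_f| ≈ 1180 rpm

The coupling torques are internal; angular momentum about the shared axis is conserved.
Taking A's sense as positive: L = (1.560)(2470) = 3853 kg·m²·rpm.
Combined I = 1.560 + 1.710 = 3.270 kg·m².
ω_f = L / I = 3853 / 3.270 = 1178 rpm.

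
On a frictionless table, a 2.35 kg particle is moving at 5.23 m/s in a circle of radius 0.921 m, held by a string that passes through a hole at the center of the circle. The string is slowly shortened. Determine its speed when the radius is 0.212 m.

v₂ ≈ 22.7 m/s

Central (radial) force ⇒ zero torque about the center ⇒ m v r is constant.
v₂ = v₁ r₁ / r₂ = (5.23)(0.921) / (0.212) = 22.72 m/s.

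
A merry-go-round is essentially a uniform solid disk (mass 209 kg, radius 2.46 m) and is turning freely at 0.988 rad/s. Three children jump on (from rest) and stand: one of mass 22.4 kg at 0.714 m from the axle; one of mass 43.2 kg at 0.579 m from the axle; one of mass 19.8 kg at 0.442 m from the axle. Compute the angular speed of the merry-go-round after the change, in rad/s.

The added mass arrives with no angular momentum about the axle, and any external torque about the axle is negligible, so the system's angular momentum is conserved.
I_p = ½(209)(2.46)² = 632.4 kg·m².
Added inertia Σmr² = (22.4)(0.714)² + (43.2)(0.579)² + (19.8)(0.442)² = 29.77 kg·m²; I_f = 632.4 + 29.77 = 662.2 kg·m².
ω_f = I_p ω_i / I_f = (632.4)(0.988) / 662.2 = 0.9436 rad/s.

ω_f ≈ 0.944 rad/s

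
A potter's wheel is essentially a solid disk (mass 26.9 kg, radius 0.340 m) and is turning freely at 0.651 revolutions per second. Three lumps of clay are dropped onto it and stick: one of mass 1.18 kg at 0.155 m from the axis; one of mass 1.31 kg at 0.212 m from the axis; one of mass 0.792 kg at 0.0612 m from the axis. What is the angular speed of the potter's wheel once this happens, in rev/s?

The added mass arrives with no angular momentum about the axis, and any external torque about the axis is negligible, so the system's angular momentum is conserved.
I_p = ½(26.9)(0.340)² = 1.555 kg·m².
Added inertia Σmr² = (1.18)(0.155)² + (1.31)(0.212)² + (0.792)(0.0612)² = 0.09019 kg·m²; I_f = 1.555 + 0.09019 = 1.645 kg·m².
ω_f = I_p ω_i / I_f = (1.555)(0.651) / 1.645 = 0.6153 rev/s.

ω_f ≈ 0.615 rev/s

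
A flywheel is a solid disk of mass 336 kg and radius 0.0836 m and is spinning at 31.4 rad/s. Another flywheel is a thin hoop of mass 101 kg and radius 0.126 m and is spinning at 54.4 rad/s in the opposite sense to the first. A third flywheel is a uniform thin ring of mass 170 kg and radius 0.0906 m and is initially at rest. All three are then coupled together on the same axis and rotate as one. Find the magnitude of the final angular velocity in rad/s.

|ω_f| ≈ 12.1 rad/s

The coupling torques are internal; angular momentum about the shared axis is conserved.
Moments of inertia: I_A = ½(336)(0.0836)² = 1.174 kg·m²; I_B = (101)(0.126)² = 1.603 kg·m²; I_C = (170)(0.0906)² = 1.395 kg·m².
Taking A's sense as positive: L = (1.174)(31.4) − (1.603)(54.4) = -50.36 kg·m²·rad/s.
Combined I = 1.174 + 1.603 + 1.395 = 4.173 kg·m².
ω_f = L / I = -50.36 / 4.173 = -12.07 rad/s.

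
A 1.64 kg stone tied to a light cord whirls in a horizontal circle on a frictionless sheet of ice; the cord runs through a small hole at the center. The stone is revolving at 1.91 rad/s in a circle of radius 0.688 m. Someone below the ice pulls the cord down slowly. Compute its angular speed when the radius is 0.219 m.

ω₂ ≈ 18.9 rad/s

No torque about the axis ⇒ m r₁² ω₁ = m r₂² ω₂.
ω₂ = ω₁ (r₁/r₂)² = (1.91)(0.688/0.219)² = 18.85 rad/s.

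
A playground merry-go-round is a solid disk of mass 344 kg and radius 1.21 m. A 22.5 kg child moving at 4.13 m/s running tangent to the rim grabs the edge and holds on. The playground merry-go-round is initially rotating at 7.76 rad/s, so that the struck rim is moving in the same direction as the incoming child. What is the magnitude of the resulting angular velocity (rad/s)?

|ω_f| ≈ 7.26 rad/s

The axle reaction passes through the axle and exerts no torque about it; angular momentum about the axle is conserved through the impact.
I_p = ½(344)(1.21)² = 251.8 kg·m². Taking the sense of the child's angular momentum as positive, L_{child} = m v R = (22.5)(4.13)(1.21) = 112.4 kg·m²/s.
L_i = +I_p ω_p + m v R = +(251.8)(7.76) + 112.4 = 2067 kg·m²/s.
After sticking, I_f = I_p + m R² = 251.8 + (22.5)(1.21)² = 284.8 kg·m².
ω_f = L_i / I_f = 2067 / 284.8 = 7.257 rad/s.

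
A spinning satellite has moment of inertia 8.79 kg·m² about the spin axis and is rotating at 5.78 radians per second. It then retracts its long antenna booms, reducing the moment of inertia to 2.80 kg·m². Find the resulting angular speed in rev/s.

ω₂ ≈ 2.89 rev/s

Angular momentum about the spin axis is conserved since the torque about it is zero.
ω₂ = I₁ω₁ / I₂ = (8.790)(5.78 rad/s) / (2.800) = 18.15 rad/s = 2.888 rev/s.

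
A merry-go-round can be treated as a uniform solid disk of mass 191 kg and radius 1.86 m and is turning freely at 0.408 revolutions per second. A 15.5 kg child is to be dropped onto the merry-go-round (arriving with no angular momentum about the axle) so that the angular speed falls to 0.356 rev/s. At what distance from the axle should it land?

r ≈ 1.76 m

The added mass arrives with no angular momentum about the axle, and any external torque about the axle is negligible, so the system's angular momentum is conserved.
I_p = ½(191)(1.86)² = 330.4 kg·m².
I_p ω_i = (I_p + m r²) ω_f ⇒ m r² = I_p(ω_i/ω_f − 1) = 330.4(0.408/0.356 − 1) = 48.26 kg·m².
r = √(48.26/15.5) = 1.765 m.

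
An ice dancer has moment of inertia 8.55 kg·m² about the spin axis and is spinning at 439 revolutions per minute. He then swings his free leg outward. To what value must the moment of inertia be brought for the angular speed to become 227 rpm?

No external torque acts about the spin axis, so angular momentum is conserved.
I₂ = I₁ω₁ / ω₂ = (8.55)(439) / (227) = 16.54 kg·m².

I₂ ≈ 16.5 kg·m²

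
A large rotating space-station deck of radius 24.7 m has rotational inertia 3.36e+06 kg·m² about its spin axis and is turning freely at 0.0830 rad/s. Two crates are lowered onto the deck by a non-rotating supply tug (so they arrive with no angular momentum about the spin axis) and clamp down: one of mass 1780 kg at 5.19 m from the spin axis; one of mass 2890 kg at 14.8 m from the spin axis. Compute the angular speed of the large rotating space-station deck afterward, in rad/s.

ω_f ≈ 0.0690 rad/s

No external torque acts about the spin axis; L_before = L_after.
Added inertia Σmr² = (1780)(5.19)² + (2890)(14.8)² = 6.810e+05 kg·m²; I_f = 3.360e+06 + 6.810e+05 = 4.041e+06 kg·m².
ω_f = I_p ω_i / I_f = (3.360e+06)(0.0830) / 4.041e+06 = 0.06901 rad/s.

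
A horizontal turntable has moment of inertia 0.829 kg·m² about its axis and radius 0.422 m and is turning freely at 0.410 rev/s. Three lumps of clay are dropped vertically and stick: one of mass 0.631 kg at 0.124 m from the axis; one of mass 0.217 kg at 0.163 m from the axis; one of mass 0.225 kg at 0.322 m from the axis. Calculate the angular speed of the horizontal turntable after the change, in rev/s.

ω_f ≈ 0.392 rev/s

No external torque acts about the axis; L_before = L_after.
Added inertia Σmr² = (0.631)(0.124)² + (0.217)(0.163)² + (0.225)(0.322)² = 0.03880 kg·m²; I_f = 0.8290 + 0.03880 = 0.8678 kg·m².
ω_f = I_p ω_i / I_f = (0.8290)(0.410) / 0.8678 = 0.3917 rev/s.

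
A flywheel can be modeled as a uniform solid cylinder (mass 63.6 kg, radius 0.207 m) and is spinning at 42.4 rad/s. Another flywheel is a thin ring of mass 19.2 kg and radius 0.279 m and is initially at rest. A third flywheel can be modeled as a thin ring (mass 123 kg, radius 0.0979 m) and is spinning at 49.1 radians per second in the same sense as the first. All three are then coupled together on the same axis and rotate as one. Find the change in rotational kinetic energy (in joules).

ΔKE ≈ -989 J

No external torque acts about the common axis, so total angular momentum is conserved.
Moments of inertia: I_A = ½(63.6)(0.207)² = 1.363 kg·m²; I_B = (19.2)(0.279)² = 1.495 kg·m²; I_C = (123)(0.0979)² = 1.179 kg·m².
Taking A's sense as positive: L = (1.363)(42.4) + (1.179)(49.1) = 115.7 kg·m²·rad/s.
Combined I = 1.363 + 1.495 + 1.179 = 4.036 kg·m².
ω_f = L / I = 115.7 / 4.036 = 28.66 rad/s.
KE_i = ½ΣIω² = 2646 J; KE_f = ½(4.036)(28.66)² = 1657 J.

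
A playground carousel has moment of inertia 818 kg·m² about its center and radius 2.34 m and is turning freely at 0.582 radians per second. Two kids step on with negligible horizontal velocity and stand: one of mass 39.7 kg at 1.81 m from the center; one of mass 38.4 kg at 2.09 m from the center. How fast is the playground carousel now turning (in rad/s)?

ω_f ≈ 0.427 rad/s

The added mass arrives with no angular momentum about the center, and any external torque about the center is negligible, so the system's angular momentum is conserved.
Added inertia Σmr² = (39.7)(1.81)² + (38.4)(2.09)² = 297.8 kg·m²; I_f = 818.0 + 297.8 = 1116 kg·m².
ω_f = I_p ω_i / I_f = (818.0)(0.582) / 1116 = 0.4267 rad/s.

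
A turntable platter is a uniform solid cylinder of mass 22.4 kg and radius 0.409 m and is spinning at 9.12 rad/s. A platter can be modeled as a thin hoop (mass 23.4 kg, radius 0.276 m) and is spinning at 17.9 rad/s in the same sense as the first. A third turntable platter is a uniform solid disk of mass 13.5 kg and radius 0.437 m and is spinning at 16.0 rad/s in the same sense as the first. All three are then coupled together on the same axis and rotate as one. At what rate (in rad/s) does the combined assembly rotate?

|ω_f| ≈ 14.1 rad/s

No external torque acts about the common axis, so total angular momentum is conserved.
Moments of inertia: I_A = ½(22.4)(0.409)² = 1.874 kg·m²; I_B = (23.4)(0.276)² = 1.783 kg·m²; I_C = ½(13.5)(0.437)² = 1.289 kg·m².
Taking A's sense as positive: L = (1.874)(9.12) + (1.783)(17.9) + (1.289)(16.0) = 69.62 kg·m²·rad/s.
Combined I = 1.874 + 1.783 + 1.289 = 4.945 kg·m².
ω_f = L / I = 69.62 / 4.945 = 14.08 rad/s.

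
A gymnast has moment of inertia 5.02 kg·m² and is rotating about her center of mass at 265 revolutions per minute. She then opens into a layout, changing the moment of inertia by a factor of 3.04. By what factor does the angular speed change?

ω₂/ω₁ ≈ 0.329

Angular momentum about the spin axis is conserved since the torque about it is zero.
I₂ = 3.04 × 5.02 = 15.26 kg·m².
ω₂/ω₁ = I₁/I₂ = 5.020 / 15.26 = 0.3289.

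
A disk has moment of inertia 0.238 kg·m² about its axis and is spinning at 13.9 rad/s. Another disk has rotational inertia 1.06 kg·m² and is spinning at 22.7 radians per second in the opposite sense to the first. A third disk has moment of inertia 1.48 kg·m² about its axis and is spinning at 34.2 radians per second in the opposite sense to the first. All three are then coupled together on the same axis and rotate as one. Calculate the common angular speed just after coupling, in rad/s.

The coupling torques are internal; angular momentum about the shared axis is conserved.
Taking A's sense as positive: L = (0.2380)(13.9) − (1.060)(22.7) − (1.480)(34.2) = -71.37 kg·m²·rad/s.
Combined I = 0.2380 + 1.060 + 1.480 = 2.778 kg·m².
ω_f = L / I = -71.37 / 2.778 = -25.69 rad/s.

|ω_f| ≈ 25.7 rad/s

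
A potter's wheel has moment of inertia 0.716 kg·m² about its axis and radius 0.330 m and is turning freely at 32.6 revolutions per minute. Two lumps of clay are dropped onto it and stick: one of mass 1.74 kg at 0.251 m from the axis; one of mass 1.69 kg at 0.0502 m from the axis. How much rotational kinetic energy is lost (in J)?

No external torque acts about the axis; L_before = L_after.
Added inertia Σmr² = (1.74)(0.251)² + (1.69)(0.0502)² = 0.1139 kg·m²; I_f = 0.7160 + 0.1139 = 0.8299 kg·m².
ω_f = I_p ω_i / I_f = (0.7160)(32.6) / 0.8299 = 28.13 rpm.
KE_i = ½(0.7160)(3.414 rad/s)² = 4.172 J; KE_f = ½(0.8299)(2.945)² = 3.600 J.

energy lost ≈ 0.573 J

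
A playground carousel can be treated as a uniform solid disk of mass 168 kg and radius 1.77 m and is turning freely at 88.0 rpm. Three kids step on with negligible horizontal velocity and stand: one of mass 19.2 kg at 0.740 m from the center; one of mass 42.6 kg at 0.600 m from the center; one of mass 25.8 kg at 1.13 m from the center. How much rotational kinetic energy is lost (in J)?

The added mass arrives with no angular momentum about the center, and any external torque about the center is negligible, so the system's angular momentum is conserved.
I_p = ½(168)(1.77)² = 263.2 kg·m².
Added inertia Σmr² = (19.2)(0.740)² + (42.6)(0.600)² + (25.8)(1.13)² = 58.79 kg·m²; I_f = 263.2 + 58.79 = 322.0 kg·m².
ω_f = I_p ω_i / I_f = (263.2)(88.0) / 322.0 = 71.93 rpm.
KE_i = ½(263.2)(9.215 rad/s)² = 11170 J; KE_f = ½(322.0)(7.532)² = 9134 J.

energy lost ≈ 2040 J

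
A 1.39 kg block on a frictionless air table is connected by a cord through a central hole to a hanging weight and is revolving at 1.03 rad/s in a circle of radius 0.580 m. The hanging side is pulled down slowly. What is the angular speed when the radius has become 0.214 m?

The constraining force is radial, so m r² ω about the center is conserved.
ω₂ = ω₁ (r₁/r₂)² = (1.03)(0.580/0.214)² = 7.566 rad/s.

ω₂ ≈ 7.57 rad/s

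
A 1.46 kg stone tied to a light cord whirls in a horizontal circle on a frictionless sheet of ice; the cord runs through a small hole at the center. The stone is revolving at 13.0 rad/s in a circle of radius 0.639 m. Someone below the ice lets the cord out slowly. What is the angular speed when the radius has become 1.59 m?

ω₂ ≈ 2.10 rad/s

The constraining force is radial, so m r² ω about the center is conserved.
ω₂ = ω₁ (r₁/r₂)² = (13.0)(0.639/1.59)² = 2.100 rad/s.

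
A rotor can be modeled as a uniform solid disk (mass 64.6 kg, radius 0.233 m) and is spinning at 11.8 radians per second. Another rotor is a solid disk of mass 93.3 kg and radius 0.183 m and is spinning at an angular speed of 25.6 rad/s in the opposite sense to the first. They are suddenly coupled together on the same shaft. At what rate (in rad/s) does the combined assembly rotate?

No external torque acts about the common axis, so total angular momentum is conserved.
Moments of inertia: I_A = ½(64.6)(0.233)² = 1.754 kg·m²; I_B = ½(93.3)(0.183)² = 1.562 kg·m².
Taking A's sense as positive: L = (1.754)(11.8) − (1.562)(25.6) = -19.30 kg·m²·rad/s.
Combined I = 1.754 + 1.562 = 3.316 kg·m².
ω_f = L / I = -19.30 / 3.316 = -5.821 rad/s.

|ω_f| ≈ 5.82 rad/s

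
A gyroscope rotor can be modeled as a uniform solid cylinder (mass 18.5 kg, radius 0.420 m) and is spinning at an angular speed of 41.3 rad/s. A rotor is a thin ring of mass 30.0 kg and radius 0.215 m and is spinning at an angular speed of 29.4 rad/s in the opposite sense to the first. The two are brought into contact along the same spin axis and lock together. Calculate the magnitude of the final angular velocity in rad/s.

|ω_f| ≈ 8.82 rad/s

No external torque acts about the common axis, so total angular momentum is conserved.
Moments of inertia: I_A = ½(18.5)(0.420)² = 1.632 kg·m²; I_B = (30.0)(0.215)² = 1.387 kg·m².
Taking A's sense as positive: L = (1.632)(41.3) − (1.387)(29.4) = 26.62 kg·m²·rad/s.
Combined I = 1.632 + 1.387 = 3.018 kg·m².
ω_f = L / I = 26.62 / 3.018 = 8.819 rad/s.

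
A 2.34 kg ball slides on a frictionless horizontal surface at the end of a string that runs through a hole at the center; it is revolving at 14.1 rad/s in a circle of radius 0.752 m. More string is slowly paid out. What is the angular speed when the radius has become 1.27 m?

ω₂ ≈ 4.94 rad/s

The constraining force is radial, so m r² ω about the center is conserved.
ω₂ = ω₁ (r₁/r₂)² = (14.1)(0.752/1.27)² = 4.944 rad/s.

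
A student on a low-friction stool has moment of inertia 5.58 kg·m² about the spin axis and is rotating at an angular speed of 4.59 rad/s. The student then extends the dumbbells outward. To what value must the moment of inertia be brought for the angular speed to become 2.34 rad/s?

With no external torque about the axis, L is conserved: I₁ω₁ = I₂ω₂.
I₂ = I₁ω₁ / ω₂ = (5.58)(4.59) / (2.34) = 10.95 kg·m².

I₂ ≈ 10.9 kg·m²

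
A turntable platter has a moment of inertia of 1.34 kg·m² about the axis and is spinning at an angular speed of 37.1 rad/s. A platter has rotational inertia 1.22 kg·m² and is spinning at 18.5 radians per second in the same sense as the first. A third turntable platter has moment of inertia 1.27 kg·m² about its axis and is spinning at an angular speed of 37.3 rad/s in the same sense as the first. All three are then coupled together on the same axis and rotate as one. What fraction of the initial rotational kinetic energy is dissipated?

No external torque acts about the common axis, so total angular momentum is conserved.
Taking A's sense as positive: L = (1.340)(37.1) + (1.220)(18.5) + (1.270)(37.3) = 119.7 kg·m²·rad/s.
Combined I = 1.340 + 1.220 + 1.270 = 3.830 kg·m².
ω_f = L / I = 119.7 / 3.830 = 31.24 rad/s.
KE_i = ½ΣIω² = 2014 J; KE_f = ½(3.830)(31.24)² = 1869 J.
Fraction dissipated = (KE_i − KE_f)/KE_i = 0.07215.

fraction ≈ 0.0721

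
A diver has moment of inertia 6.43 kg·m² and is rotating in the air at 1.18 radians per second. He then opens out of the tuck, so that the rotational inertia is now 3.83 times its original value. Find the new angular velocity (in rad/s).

ω₂ ≈ 0.308 rad/s

No external torque acts about the spin axis, so angular momentum is conserved.
I₂ = 3.83 × 6.43 = 24.63 kg·m².
ω₂ = I₁ω₁ / I₂ = (6.430)(1.18 rad/s) / (24.63) = 0.3081 rad/s.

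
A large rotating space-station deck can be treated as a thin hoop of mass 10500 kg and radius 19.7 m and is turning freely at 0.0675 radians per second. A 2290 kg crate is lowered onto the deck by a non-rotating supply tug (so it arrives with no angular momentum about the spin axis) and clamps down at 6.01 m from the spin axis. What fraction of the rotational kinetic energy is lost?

fraction ≈ 0.0199

The added mass arrives with no angular momentum about the spin axis, and any external torque about the spin axis is negligible, so the system's angular momentum is conserved.
I_p = (10500)(19.7)² = 4.075e+06 kg·m².
Added inertia Σmr² = (2290)(6.01)² = 82720 kg·m²; I_f = 4.075e+06 + 82720 = 4.158e+06 kg·m².
ω_f = I_p ω_i / I_f = (4.075e+06)(0.0675) / 4.158e+06 = 0.06616 rad/s.
KE_i = ½(4.075e+06)(0.06750 rad/s)² = 9283 J; KE_f = ½(4.158e+06)(0.06616)² = 9099 J.
Fraction lost = 0.01989.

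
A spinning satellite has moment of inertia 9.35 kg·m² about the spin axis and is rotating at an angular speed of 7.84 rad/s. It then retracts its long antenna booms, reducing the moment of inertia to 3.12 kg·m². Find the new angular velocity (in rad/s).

ω₂ ≈ 23.5 rad/s

No external torque acts about the spin axis, so angular momentum is conserved.
ω₂ = I₁ω₁ / I₂ = (9.350)(7.84 rad/s) / (3.120) = 23.49 rad/s.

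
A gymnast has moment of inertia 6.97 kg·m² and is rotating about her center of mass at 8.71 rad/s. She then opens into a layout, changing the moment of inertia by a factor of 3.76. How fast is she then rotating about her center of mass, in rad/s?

No external torque acts about the spin axis, so angular momentum is conserved.
I₂ = 3.76 × 6.97 = 26.21 kg·m².
ω₂ = I₁ω₁ / I₂ = (6.970)(8.71 rad/s) / (26.21) = 2.316 rad/s.

ω₂ ≈ 2.32 rad/s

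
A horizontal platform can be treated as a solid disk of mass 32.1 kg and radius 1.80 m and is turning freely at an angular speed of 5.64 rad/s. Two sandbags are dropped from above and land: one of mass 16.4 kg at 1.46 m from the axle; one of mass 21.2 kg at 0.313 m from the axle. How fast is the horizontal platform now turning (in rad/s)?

No external torque acts about the axle; L_before = L_after.
I_p = ½(32.1)(1.80)² = 52.00 kg·m².
Added inertia Σmr² = (16.4)(1.46)² + (21.2)(0.313)² = 37.04 kg·m²; I_f = 52.00 + 37.04 = 89.04 kg·m².
ω_f = I_p ω_i / I_f = (52.00)(5.64) / 89.04 = 3.294 rad/s.

ω_f ≈ 3.29 rad/s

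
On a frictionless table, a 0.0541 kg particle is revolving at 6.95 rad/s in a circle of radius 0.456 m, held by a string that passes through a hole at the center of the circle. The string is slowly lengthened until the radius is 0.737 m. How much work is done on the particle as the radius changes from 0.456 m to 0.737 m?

W ≈ -0.168 J

No torque about the axis ⇒ m r₁² ω₁ = m r₂² ω₂.
ω₂ = ω₁ (r₁/r₂)² = (6.95)(0.456/0.737)² = 2.661 rad/s.
W = ΔKE = ½m(v₂² − v₁²) = -0.1677 J.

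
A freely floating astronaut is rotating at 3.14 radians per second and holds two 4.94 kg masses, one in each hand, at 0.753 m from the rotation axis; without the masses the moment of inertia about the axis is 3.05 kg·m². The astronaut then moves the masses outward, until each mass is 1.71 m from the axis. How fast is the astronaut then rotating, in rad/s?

ω₂ ≈ 0.851 rad/s

Angular momentum about the spin axis is conserved since the torque about it is zero.
I₁ = 3.05 + 2(4.94)(0.753)² = 8.652 kg·m²; I₂ = 3.05 + 2(4.94)(1.71)² = 31.94 kg·m².
ω₂ = I₁ω₁ / I₂ = (8.652)(3.14 rad/s) / (31.94) = 0.8506 rad/s.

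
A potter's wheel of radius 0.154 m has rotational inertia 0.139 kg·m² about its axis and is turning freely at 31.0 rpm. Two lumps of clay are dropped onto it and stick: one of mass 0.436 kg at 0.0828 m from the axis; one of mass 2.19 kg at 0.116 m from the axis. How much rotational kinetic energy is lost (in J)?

No external torque acts about the axis; L_before = L_after.
Added inertia Σmr² = (0.436)(0.0828)² + (2.19)(0.116)² = 0.03246 kg·m²; I_f = 0.1390 + 0.03246 = 0.1715 kg·m².
ω_f = I_p ω_i / I_f = (0.1390)(31.0) / 0.1715 = 25.13 rpm.
KE_i = ½(0.1390)(3.246 rad/s)² = 0.7324 J; KE_f = ½(0.1715)(2.632)² = 0.5938 J.

energy lost ≈ 0.139 J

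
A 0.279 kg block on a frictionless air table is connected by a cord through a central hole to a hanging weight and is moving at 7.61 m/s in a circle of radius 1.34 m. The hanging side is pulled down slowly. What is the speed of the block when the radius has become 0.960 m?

Central (radial) force ⇒ zero torque about the center ⇒ m v r is constant.
v₂ = v₁ r₁ / r₂ = (7.61)(1.34) / (0.960) = 10.62 m/s.

v₂ ≈ 10.6 m/s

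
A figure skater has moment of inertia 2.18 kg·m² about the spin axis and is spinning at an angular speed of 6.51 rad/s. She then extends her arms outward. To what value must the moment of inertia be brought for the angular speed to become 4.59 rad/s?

I₂ ≈ 3.09 kg·m²

Angular momentum about the spin axis is conserved since the torque about it is zero.
I₂ = I₁ω₁ / ω₂ = (2.18)(6.51) / (4.59) = 3.092 kg·m².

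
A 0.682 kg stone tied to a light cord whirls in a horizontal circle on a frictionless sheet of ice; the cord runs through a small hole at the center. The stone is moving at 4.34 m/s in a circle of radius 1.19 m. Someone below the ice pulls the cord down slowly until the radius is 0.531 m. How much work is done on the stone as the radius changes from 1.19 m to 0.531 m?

The only horizontal force on the mass is along the cord (radial), so it exerts no torque about the hole and angular momentum m v r is conserved.
v₂ = v₁ r₁ / r₂ = (4.34)(1.19) / (0.531) = 9.726 m/s.
W = ΔKE = ½m(v₂² − v₁²) = 25.84 J.

W ≈ 25.8 J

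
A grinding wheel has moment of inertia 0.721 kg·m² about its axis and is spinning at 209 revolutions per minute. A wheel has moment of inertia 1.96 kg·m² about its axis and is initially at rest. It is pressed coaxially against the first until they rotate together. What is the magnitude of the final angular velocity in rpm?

|ω_f| ≈ 56.2 rpm

The coupling torques are internal; angular momentum about the shared axis is conserved.
Taking A's sense as positive: L = (0.7210)(209) = 150.7 kg·m²·rpm.
Combined I = 0.7210 + 1.960 = 2.681 kg·m².
ω_f = L / I = 150.7 / 2.681 = 56.21 rpm.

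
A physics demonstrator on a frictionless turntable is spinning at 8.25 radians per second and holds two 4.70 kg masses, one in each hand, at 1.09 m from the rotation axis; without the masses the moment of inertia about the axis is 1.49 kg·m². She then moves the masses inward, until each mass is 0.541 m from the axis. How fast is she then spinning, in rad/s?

ω₂ ≈ 24.6 rad/s

With no external torque about the axis, L is conserved: I₁ω₁ = I₂ω₂.
I₁ = 1.49 + 2(4.70)(1.09)² = 12.66 kg·m²; I₂ = 1.49 + 2(4.70)(0.541)² = 4.241 kg·m².
ω₂ = I₁ω₁ / I₂ = (12.66)(8.25 rad/s) / (4.241) = 24.62 rad/s.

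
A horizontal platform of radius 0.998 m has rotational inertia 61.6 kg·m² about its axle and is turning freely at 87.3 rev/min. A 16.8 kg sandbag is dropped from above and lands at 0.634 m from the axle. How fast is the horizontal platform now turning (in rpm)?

The added mass arrives with no angular momentum about the axle, and any external torque about the axle is negligible, so the system's angular momentum is conserved.
Added inertia Σmr² = (16.8)(0.634)² = 6.753 kg·m²; I_f = 61.60 + 6.753 = 68.35 kg·m².
ω_f = I_p ω_i / I_f = (61.60)(87.3) / 68.35 = 78.68 rpm.

ω_f ≈ 78.7 rpm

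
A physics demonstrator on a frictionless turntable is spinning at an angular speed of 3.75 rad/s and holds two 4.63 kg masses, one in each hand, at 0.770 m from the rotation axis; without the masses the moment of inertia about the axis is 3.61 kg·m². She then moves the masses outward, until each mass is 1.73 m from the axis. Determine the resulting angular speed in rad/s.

ω₂ ≈ 1.09 rad/s

Angular momentum about the spin axis is conserved since the torque about it is zero.
I₁ = 3.61 + 2(4.63)(0.770)² = 9.100 kg·m²; I₂ = 3.61 + 2(4.63)(1.73)² = 31.32 kg·m².
ω₂ = I₁ω₁ / I₂ = (9.100)(3.75 rad/s) / (31.32) = 1.089 rad/s.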